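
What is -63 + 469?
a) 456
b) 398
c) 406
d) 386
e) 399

-63 + 469 = 406
c) 406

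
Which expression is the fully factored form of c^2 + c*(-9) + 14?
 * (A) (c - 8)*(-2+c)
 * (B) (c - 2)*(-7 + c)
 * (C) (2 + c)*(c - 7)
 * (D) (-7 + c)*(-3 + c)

We need to factor c^2 + c*(-9) + 14.
The factored form is (c - 2)*(-7 + c).
B) (c - 2)*(-7 + c)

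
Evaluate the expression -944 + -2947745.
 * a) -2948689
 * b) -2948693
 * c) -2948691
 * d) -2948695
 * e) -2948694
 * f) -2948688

-944 + -2947745 = -2948689
a) -2948689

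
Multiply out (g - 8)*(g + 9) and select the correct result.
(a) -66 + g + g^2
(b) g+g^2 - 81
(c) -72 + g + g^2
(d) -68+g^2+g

Expanding (g - 8)*(g + 9):
= -72 + g + g^2
c) -72 + g + g^2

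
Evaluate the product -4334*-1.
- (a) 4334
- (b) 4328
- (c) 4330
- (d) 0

-4334 * -1 = 4334
a) 4334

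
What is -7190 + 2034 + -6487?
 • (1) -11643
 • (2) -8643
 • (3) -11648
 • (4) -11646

First: -7190 + 2034 = -5156
Then: -5156 + -6487 = -11643
1) -11643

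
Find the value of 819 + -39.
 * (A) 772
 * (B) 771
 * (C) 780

819 + -39 = 780
C) 780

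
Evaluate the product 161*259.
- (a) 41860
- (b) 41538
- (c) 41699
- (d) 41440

161 * 259 = 41699
c) 41699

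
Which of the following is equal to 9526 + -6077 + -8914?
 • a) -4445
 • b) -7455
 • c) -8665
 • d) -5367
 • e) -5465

First: 9526 + -6077 = 3449
Then: 3449 + -8914 = -5465
e) -5465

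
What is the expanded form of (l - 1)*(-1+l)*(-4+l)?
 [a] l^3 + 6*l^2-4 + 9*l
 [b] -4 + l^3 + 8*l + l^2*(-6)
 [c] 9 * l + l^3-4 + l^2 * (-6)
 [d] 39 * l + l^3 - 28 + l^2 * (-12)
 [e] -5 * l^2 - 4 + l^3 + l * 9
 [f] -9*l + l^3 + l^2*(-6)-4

Expanding (l - 1)*(-1+l)*(-4+l):
= 9 * l + l^3-4 + l^2 * (-6)
c) 9 * l + l^3-4 + l^2 * (-6)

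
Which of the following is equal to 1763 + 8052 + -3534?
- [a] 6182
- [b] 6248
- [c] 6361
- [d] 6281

First: 1763 + 8052 = 9815
Then: 9815 + -3534 = 6281
d) 6281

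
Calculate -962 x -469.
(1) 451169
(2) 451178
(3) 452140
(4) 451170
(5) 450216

-962 * -469 = 451178
2) 451178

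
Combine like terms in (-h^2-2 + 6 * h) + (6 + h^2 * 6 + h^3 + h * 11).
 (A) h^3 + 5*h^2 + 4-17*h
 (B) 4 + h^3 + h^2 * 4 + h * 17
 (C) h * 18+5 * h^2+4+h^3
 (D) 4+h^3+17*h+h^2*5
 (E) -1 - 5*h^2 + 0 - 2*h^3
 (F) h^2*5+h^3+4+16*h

Adding the polynomials and combining like terms:
(-h^2 - 2 + 6*h) + (6 + h^2*6 + h^3 + h*11)
= 4+h^3+17*h+h^2*5
D) 4+h^3+17*h+h^2*5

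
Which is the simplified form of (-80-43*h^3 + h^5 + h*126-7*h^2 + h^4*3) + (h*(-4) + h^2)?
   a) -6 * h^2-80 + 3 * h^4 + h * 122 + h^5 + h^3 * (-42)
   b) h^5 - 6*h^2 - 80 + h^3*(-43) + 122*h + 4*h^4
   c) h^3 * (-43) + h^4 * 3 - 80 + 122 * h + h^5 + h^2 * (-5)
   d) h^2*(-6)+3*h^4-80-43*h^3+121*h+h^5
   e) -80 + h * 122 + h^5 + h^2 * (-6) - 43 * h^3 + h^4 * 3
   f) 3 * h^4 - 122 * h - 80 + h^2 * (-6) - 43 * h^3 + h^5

Adding the polynomials and combining like terms:
(-80 - 43*h^3 + h^5 + h*126 - 7*h^2 + h^4*3) + (h*(-4) + h^2)
= -80 + h * 122 + h^5 + h^2 * (-6) - 43 * h^3 + h^4 * 3
e) -80 + h * 122 + h^5 + h^2 * (-6) - 43 * h^3 + h^4 * 3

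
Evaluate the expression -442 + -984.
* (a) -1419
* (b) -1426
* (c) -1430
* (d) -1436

-442 + -984 = -1426
b) -1426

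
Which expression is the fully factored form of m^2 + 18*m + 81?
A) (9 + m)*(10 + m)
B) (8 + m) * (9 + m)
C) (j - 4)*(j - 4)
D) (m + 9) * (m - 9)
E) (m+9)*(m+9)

We need to factor m^2 + 18*m + 81.
The factored form is (m+9)*(m+9).
E) (m+9)*(m+9)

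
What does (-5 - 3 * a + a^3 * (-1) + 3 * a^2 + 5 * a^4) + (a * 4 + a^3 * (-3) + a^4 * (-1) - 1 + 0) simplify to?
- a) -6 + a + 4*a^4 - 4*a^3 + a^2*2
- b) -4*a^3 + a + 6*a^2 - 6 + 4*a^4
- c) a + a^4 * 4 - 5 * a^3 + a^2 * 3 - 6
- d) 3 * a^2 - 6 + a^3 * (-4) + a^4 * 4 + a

Adding the polynomials and combining like terms:
(-5 - 3*a + a^3*(-1) + 3*a^2 + 5*a^4) + (a*4 + a^3*(-3) + a^4*(-1) - 1 + 0)
= 3 * a^2 - 6 + a^3 * (-4) + a^4 * 4 + a
d) 3 * a^2 - 6 + a^3 * (-4) + a^4 * 4 + a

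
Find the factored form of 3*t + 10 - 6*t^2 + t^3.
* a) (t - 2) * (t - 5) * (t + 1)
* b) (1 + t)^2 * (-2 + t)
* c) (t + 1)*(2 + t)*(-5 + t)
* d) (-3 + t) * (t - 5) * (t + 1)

We need to factor 3*t + 10 - 6*t^2 + t^3.
The factored form is (t - 2) * (t - 5) * (t + 1).
a) (t - 2) * (t - 5) * (t + 1)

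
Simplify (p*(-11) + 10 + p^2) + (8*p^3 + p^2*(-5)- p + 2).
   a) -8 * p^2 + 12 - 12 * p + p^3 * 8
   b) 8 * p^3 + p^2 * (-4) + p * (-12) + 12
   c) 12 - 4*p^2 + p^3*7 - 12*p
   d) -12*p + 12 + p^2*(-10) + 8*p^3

Adding the polynomials and combining like terms:
(p*(-11) + 10 + p^2) + (8*p^3 + p^2*(-5) - p + 2)
= 8 * p^3 + p^2 * (-4) + p * (-12) + 12
b) 8 * p^3 + p^2 * (-4) + p * (-12) + 12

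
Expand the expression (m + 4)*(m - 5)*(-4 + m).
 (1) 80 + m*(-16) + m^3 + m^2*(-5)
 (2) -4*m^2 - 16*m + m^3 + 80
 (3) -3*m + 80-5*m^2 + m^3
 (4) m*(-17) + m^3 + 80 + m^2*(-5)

Expanding (m + 4)*(m - 5)*(-4 + m):
= 80 + m*(-16) + m^3 + m^2*(-5)
1) 80 + m*(-16) + m^3 + m^2*(-5)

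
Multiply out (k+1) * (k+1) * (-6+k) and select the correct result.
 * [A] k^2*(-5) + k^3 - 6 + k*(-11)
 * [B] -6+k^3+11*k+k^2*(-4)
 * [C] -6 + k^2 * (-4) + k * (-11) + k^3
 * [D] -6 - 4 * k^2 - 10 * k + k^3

Expanding (k+1) * (k+1) * (-6+k):
= -6 + k^2 * (-4) + k * (-11) + k^3
C) -6 + k^2 * (-4) + k * (-11) + k^3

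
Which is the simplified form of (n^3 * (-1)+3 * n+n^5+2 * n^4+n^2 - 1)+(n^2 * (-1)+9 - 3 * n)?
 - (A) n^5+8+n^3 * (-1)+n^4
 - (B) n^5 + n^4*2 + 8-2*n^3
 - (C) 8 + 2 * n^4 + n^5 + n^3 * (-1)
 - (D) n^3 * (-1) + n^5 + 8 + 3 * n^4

Adding the polynomials and combining like terms:
(n^3*(-1) + 3*n + n^5 + 2*n^4 + n^2 - 1) + (n^2*(-1) + 9 - 3*n)
= 8 + 2 * n^4 + n^5 + n^3 * (-1)
C) 8 + 2 * n^4 + n^5 + n^3 * (-1)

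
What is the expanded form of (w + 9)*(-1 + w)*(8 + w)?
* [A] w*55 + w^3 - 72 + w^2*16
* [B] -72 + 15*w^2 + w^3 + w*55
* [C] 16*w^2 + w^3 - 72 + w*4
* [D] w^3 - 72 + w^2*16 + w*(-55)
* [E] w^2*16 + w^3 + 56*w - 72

Expanding (w + 9)*(-1 + w)*(8 + w):
= w*55 + w^3 - 72 + w^2*16
A) w*55 + w^3 - 72 + w^2*16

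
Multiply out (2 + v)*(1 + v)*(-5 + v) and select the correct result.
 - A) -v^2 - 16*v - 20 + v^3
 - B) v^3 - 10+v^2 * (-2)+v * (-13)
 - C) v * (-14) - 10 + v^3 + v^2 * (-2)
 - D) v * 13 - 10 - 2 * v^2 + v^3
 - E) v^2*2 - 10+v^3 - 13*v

Expanding (2 + v)*(1 + v)*(-5 + v):
= v^3 - 10+v^2 * (-2)+v * (-13)
B) v^3 - 10+v^2 * (-2)+v * (-13)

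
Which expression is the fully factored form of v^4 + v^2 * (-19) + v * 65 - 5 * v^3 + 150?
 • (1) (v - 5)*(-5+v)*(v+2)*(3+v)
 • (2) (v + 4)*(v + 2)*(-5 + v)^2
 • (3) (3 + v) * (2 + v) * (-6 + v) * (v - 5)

We need to factor v^4 + v^2 * (-19) + v * 65 - 5 * v^3 + 150.
The factored form is (v - 5)*(-5+v)*(v+2)*(3+v).
1) (v - 5)*(-5+v)*(v+2)*(3+v)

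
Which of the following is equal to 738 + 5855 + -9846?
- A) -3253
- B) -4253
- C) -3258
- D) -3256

First: 738 + 5855 = 6593
Then: 6593 + -9846 = -3253
A) -3253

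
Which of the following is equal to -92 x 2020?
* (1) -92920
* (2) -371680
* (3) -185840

-92 * 2020 = -185840
3) -185840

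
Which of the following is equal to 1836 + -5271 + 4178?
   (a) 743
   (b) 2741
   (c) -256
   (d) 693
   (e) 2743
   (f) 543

First: 1836 + -5271 = -3435
Then: -3435 + 4178 = 743
a) 743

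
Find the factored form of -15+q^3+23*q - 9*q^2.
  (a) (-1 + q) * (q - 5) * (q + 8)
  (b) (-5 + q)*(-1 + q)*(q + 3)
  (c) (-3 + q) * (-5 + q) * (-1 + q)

We need to factor -15+q^3+23*q - 9*q^2.
The factored form is (-3 + q) * (-5 + q) * (-1 + q).
c) (-3 + q) * (-5 + q) * (-1 + q)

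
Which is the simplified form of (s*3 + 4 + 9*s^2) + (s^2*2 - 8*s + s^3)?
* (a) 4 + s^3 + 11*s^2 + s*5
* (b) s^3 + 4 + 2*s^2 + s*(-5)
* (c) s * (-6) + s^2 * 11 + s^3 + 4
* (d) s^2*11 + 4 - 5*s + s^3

Adding the polynomials and combining like terms:
(s*3 + 4 + 9*s^2) + (s^2*2 - 8*s + s^3)
= s^2*11 + 4 - 5*s + s^3
d) s^2*11 + 4 - 5*s + s^3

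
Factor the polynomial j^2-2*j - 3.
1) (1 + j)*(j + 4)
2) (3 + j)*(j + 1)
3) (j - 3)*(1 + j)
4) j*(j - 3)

We need to factor j^2-2*j - 3.
The factored form is (j - 3)*(1 + j).
3) (j - 3)*(1 + j)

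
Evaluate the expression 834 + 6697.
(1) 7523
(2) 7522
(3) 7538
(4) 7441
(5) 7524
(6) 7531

834 + 6697 = 7531
6) 7531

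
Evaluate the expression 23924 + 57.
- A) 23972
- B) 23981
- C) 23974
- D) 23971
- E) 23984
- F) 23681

23924 + 57 = 23981
B) 23981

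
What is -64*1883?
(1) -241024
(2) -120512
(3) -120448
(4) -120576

-64 * 1883 = -120512
2) -120512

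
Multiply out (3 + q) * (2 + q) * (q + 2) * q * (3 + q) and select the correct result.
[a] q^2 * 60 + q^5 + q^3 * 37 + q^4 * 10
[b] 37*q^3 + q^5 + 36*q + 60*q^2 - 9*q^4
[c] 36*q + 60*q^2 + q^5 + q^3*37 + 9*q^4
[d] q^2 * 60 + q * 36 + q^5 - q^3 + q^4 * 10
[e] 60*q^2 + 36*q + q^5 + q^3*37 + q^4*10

Expanding (3 + q) * (2 + q) * (q + 2) * q * (3 + q):
= 60*q^2 + 36*q + q^5 + q^3*37 + q^4*10
e) 60*q^2 + 36*q + q^5 + q^3*37 + q^4*10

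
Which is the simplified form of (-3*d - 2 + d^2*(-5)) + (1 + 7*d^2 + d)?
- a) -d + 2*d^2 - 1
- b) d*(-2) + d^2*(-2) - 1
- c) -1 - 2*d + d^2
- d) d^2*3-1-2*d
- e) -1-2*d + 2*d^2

Adding the polynomials and combining like terms:
(-3*d - 2 + d^2*(-5)) + (1 + 7*d^2 + d)
= -1-2*d + 2*d^2
e) -1-2*d + 2*d^2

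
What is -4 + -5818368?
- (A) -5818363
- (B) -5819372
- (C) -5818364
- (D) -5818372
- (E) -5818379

-4 + -5818368 = -5818372
D) -5818372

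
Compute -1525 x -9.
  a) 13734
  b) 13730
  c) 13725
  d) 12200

-1525 * -9 = 13725
c) 13725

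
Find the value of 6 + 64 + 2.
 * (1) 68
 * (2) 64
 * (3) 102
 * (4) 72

First: 6 + 64 = 70
Then: 70 + 2 = 72
4) 72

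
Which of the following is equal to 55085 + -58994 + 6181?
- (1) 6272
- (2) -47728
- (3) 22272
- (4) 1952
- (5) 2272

First: 55085 + -58994 = -3909
Then: -3909 + 6181 = 2272
5) 2272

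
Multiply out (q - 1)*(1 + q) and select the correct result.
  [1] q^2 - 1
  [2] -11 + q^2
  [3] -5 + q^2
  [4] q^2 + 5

Expanding (q - 1)*(1 + q):
= q^2 - 1
1) q^2 - 1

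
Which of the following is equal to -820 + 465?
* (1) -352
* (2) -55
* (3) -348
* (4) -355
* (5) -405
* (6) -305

-820 + 465 = -355
4) -355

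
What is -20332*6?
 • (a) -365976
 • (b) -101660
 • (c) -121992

-20332 * 6 = -121992
c) -121992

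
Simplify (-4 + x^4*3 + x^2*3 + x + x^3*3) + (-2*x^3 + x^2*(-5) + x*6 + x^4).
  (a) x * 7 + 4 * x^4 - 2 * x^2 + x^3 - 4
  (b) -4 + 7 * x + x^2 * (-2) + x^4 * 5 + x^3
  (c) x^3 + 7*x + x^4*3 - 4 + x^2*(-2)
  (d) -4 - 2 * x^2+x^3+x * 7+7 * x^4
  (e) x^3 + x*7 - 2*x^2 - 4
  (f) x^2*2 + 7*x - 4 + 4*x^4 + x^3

Adding the polynomials and combining like terms:
(-4 + x^4*3 + x^2*3 + x + x^3*3) + (-2*x^3 + x^2*(-5) + x*6 + x^4)
= x * 7 + 4 * x^4 - 2 * x^2 + x^3 - 4
a) x * 7 + 4 * x^4 - 2 * x^2 + x^3 - 4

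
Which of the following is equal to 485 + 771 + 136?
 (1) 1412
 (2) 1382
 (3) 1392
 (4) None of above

First: 485 + 771 = 1256
Then: 1256 + 136 = 1392
3) 1392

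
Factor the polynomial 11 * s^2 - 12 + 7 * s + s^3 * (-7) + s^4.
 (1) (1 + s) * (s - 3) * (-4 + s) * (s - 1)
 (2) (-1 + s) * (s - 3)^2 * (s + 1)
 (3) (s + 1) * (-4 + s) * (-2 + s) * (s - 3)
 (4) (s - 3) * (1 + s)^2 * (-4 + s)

We need to factor 11 * s^2 - 12 + 7 * s + s^3 * (-7) + s^4.
The factored form is (1 + s) * (s - 3) * (-4 + s) * (s - 1).
1) (1 + s) * (s - 3) * (-4 + s) * (s - 1)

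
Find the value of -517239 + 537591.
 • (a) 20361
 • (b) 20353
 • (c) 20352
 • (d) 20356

-517239 + 537591 = 20352
c) 20352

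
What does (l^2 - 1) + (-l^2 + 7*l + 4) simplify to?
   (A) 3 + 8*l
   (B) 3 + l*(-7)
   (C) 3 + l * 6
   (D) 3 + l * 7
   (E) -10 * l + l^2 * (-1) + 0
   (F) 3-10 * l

Adding the polynomials and combining like terms:
(l^2 - 1) + (-l^2 + 7*l + 4)
= 3 + l * 7
D) 3 + l * 7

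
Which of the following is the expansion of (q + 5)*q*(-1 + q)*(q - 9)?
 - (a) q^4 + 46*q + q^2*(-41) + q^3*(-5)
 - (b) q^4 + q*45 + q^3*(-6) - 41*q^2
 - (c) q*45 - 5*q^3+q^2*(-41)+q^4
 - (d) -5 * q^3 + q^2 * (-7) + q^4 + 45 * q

Expanding (q + 5)*q*(-1 + q)*(q - 9):
= q*45 - 5*q^3+q^2*(-41)+q^4
c) q*45 - 5*q^3+q^2*(-41)+q^4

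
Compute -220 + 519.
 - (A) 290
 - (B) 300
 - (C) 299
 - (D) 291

-220 + 519 = 299
C) 299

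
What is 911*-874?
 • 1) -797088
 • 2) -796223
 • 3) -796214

911 * -874 = -796214
3) -796214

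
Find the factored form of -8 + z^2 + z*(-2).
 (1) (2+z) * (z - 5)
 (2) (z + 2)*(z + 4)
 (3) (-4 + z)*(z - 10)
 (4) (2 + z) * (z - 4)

We need to factor -8 + z^2 + z*(-2).
The factored form is (2 + z) * (z - 4).
4) (2 + z) * (z - 4)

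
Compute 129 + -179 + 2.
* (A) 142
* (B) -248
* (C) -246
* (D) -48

First: 129 + -179 = -50
Then: -50 + 2 = -48
D) -48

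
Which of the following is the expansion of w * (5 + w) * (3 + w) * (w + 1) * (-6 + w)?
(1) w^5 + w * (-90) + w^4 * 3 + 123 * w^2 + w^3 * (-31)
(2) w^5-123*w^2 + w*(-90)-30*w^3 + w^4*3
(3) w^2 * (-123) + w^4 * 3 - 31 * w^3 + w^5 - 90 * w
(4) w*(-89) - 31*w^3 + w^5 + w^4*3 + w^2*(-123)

Expanding w * (5 + w) * (3 + w) * (w + 1) * (-6 + w):
= w^2 * (-123) + w^4 * 3 - 31 * w^3 + w^5 - 90 * w
3) w^2 * (-123) + w^4 * 3 - 31 * w^3 + w^5 - 90 * w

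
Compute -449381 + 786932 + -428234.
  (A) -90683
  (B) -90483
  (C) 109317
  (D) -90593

First: -449381 + 786932 = 337551
Then: 337551 + -428234 = -90683
A) -90683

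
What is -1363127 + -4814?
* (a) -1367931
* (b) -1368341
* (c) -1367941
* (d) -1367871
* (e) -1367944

-1363127 + -4814 = -1367941
c) -1367941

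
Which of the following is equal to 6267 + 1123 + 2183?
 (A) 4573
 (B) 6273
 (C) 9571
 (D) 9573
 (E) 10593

First: 6267 + 1123 = 7390
Then: 7390 + 2183 = 9573
D) 9573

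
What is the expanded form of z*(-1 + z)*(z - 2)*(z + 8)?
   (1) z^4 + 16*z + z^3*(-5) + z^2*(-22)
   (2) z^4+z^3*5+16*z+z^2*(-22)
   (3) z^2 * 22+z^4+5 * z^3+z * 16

Expanding z*(-1 + z)*(z - 2)*(z + 8):
= z^4+z^3*5+16*z+z^2*(-22)
2) z^4+z^3*5+16*z+z^2*(-22)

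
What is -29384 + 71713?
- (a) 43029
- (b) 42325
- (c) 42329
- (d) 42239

-29384 + 71713 = 42329
c) 42329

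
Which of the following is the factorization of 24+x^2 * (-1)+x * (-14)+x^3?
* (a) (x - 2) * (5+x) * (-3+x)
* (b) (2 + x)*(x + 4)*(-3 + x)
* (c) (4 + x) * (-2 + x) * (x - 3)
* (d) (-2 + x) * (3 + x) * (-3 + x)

We need to factor 24+x^2 * (-1)+x * (-14)+x^3.
The factored form is (4 + x) * (-2 + x) * (x - 3).
c) (4 + x) * (-2 + x) * (x - 3)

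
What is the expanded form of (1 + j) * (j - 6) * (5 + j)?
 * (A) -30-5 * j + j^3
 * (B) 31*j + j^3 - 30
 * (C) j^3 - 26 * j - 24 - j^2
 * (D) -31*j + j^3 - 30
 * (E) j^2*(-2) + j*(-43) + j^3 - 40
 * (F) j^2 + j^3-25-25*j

Expanding (1 + j) * (j - 6) * (5 + j):
= -31*j + j^3 - 30
D) -31*j + j^3 - 30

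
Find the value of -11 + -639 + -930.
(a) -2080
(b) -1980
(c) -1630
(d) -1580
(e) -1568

First: -11 + -639 = -650
Then: -650 + -930 = -1580
d) -1580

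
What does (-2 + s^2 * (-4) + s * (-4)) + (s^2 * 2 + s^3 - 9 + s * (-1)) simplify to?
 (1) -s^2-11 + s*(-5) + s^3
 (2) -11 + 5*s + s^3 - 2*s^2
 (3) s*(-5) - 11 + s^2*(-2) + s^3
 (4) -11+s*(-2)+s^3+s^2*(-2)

Adding the polynomials and combining like terms:
(-2 + s^2*(-4) + s*(-4)) + (s^2*2 + s^3 - 9 + s*(-1))
= s*(-5) - 11 + s^2*(-2) + s^3
3) s*(-5) - 11 + s^2*(-2) + s^3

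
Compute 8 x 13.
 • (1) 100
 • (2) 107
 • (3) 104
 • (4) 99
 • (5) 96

8 * 13 = 104
3) 104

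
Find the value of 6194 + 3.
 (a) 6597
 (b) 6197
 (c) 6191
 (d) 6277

6194 + 3 = 6197
b) 6197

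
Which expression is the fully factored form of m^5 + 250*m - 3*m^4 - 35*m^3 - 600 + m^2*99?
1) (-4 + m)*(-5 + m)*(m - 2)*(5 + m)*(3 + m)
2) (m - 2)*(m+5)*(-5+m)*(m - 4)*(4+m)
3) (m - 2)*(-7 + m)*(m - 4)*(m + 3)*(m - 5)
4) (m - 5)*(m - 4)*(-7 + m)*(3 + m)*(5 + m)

We need to factor m^5 + 250*m - 3*m^4 - 35*m^3 - 600 + m^2*99.
The factored form is (-4 + m)*(-5 + m)*(m - 2)*(5 + m)*(3 + m).
1) (-4 + m)*(-5 + m)*(m - 2)*(5 + m)*(3 + m)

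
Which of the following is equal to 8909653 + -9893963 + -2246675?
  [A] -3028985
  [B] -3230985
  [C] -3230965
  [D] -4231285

First: 8909653 + -9893963 = -984310
Then: -984310 + -2246675 = -3230985
B) -3230985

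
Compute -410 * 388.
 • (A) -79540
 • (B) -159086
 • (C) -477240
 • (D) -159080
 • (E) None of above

-410 * 388 = -159080
D) -159080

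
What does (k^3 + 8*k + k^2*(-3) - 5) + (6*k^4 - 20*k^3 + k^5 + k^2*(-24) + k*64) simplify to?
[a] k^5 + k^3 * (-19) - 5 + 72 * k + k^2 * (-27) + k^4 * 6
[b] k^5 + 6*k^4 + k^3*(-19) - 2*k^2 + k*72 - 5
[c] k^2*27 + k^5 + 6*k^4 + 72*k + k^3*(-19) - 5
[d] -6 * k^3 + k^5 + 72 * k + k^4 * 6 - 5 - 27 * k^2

Adding the polynomials and combining like terms:
(k^3 + 8*k + k^2*(-3) - 5) + (6*k^4 - 20*k^3 + k^5 + k^2*(-24) + k*64)
= k^5 + k^3 * (-19) - 5 + 72 * k + k^2 * (-27) + k^4 * 6
a) k^5 + k^3 * (-19) - 5 + 72 * k + k^2 * (-27) + k^4 * 6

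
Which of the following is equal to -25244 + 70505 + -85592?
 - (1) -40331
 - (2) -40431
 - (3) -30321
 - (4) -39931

First: -25244 + 70505 = 45261
Then: 45261 + -85592 = -40331
1) -40331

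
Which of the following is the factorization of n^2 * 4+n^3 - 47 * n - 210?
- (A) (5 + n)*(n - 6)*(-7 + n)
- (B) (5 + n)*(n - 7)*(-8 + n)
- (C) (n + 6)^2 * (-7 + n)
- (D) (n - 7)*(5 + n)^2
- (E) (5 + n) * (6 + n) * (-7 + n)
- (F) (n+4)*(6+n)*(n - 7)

We need to factor n^2 * 4+n^3 - 47 * n - 210.
The factored form is (5 + n) * (6 + n) * (-7 + n).
E) (5 + n) * (6 + n) * (-7 + n)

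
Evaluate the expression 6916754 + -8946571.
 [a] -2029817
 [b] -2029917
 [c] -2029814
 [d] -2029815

6916754 + -8946571 = -2029817
a) -2029817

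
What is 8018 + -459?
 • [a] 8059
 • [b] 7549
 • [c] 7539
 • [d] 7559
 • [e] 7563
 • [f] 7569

8018 + -459 = 7559
d) 7559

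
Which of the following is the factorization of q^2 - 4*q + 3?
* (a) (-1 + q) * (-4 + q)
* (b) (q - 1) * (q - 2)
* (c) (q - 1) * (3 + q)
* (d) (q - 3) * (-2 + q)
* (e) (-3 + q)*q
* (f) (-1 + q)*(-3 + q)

We need to factor q^2 - 4*q + 3.
The factored form is (-1 + q)*(-3 + q).
f) (-1 + q)*(-3 + q)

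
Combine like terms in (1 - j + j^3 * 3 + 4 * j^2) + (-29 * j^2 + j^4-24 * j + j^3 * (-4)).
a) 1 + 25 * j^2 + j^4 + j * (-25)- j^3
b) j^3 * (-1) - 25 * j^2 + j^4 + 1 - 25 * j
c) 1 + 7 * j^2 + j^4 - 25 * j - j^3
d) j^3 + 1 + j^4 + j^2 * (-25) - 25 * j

Adding the polynomials and combining like terms:
(1 - j + j^3*3 + 4*j^2) + (-29*j^2 + j^4 - 24*j + j^3*(-4))
= j^3 * (-1) - 25 * j^2 + j^4 + 1 - 25 * j
b) j^3 * (-1) - 25 * j^2 + j^4 + 1 - 25 * j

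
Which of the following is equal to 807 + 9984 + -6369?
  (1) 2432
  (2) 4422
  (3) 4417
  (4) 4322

First: 807 + 9984 = 10791
Then: 10791 + -6369 = 4422
2) 4422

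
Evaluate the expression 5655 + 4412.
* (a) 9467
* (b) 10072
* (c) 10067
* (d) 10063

5655 + 4412 = 10067
c) 10067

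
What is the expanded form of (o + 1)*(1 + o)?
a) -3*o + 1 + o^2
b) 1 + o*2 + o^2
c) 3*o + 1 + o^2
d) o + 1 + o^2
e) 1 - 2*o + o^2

Expanding (o + 1)*(1 + o):
= 1 + o*2 + o^2
b) 1 + o*2 + o^2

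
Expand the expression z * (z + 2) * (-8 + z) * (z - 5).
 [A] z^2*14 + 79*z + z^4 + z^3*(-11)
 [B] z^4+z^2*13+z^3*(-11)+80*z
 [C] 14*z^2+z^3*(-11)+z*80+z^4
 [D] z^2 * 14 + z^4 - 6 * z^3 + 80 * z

Expanding z * (z + 2) * (-8 + z) * (z - 5):
= 14*z^2+z^3*(-11)+z*80+z^4
C) 14*z^2+z^3*(-11)+z*80+z^4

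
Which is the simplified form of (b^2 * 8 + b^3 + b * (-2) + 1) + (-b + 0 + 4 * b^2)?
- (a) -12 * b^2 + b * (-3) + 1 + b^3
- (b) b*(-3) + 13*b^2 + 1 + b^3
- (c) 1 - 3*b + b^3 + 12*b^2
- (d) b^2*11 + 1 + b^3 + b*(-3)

Adding the polynomials and combining like terms:
(b^2*8 + b^3 + b*(-2) + 1) + (-b + 0 + 4*b^2)
= 1 - 3*b + b^3 + 12*b^2
c) 1 - 3*b + b^3 + 12*b^2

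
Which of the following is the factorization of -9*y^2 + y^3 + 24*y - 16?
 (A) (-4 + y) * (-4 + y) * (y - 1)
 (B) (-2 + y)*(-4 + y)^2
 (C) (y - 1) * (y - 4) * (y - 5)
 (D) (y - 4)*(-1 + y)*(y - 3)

We need to factor -9*y^2 + y^3 + 24*y - 16.
The factored form is (-4 + y) * (-4 + y) * (y - 1).
A) (-4 + y) * (-4 + y) * (y - 1)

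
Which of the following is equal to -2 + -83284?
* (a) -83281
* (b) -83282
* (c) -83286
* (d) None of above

-2 + -83284 = -83286
c) -83286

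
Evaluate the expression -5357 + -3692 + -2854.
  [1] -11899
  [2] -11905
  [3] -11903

First: -5357 + -3692 = -9049
Then: -9049 + -2854 = -11903
3) -11903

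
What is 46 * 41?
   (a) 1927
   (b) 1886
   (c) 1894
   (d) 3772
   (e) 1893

46 * 41 = 1886
b) 1886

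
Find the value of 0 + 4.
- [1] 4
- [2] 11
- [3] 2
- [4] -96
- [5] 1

0 + 4 = 4
1) 4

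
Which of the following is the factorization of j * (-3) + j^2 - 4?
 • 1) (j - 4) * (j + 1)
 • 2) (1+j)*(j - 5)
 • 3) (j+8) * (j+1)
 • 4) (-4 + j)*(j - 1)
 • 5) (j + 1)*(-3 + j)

We need to factor j * (-3) + j^2 - 4.
The factored form is (j - 4) * (j + 1).
1) (j - 4) * (j + 1)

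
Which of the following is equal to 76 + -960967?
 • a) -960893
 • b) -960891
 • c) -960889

76 + -960967 = -960891
b) -960891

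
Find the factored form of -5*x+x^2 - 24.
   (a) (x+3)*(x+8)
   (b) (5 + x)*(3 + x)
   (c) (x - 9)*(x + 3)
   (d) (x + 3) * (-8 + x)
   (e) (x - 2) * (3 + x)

We need to factor -5*x+x^2 - 24.
The factored form is (x + 3) * (-8 + x).
d) (x + 3) * (-8 + x)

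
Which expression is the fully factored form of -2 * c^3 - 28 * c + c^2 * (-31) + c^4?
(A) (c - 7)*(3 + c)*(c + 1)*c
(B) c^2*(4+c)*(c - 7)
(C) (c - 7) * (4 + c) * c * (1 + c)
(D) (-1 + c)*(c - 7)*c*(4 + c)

We need to factor -2 * c^3 - 28 * c + c^2 * (-31) + c^4.
The factored form is (c - 7) * (4 + c) * c * (1 + c).
C) (c - 7) * (4 + c) * c * (1 + c)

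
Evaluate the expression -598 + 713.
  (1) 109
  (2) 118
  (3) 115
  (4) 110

-598 + 713 = 115
3) 115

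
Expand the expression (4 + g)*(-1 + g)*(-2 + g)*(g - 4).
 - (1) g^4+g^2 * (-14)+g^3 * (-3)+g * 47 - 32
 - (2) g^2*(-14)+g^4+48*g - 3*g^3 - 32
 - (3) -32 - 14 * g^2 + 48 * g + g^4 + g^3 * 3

Expanding (4 + g)*(-1 + g)*(-2 + g)*(g - 4):
= g^2*(-14)+g^4+48*g - 3*g^3 - 32
2) g^2*(-14)+g^4+48*g - 3*g^3 - 32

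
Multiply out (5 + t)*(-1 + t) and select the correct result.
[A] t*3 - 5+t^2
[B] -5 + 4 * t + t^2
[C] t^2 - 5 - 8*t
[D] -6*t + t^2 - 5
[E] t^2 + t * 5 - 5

Expanding (5 + t)*(-1 + t):
= -5 + 4 * t + t^2
B) -5 + 4 * t + t^2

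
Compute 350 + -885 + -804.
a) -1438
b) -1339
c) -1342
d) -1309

First: 350 + -885 = -535
Then: -535 + -804 = -1339
b) -1339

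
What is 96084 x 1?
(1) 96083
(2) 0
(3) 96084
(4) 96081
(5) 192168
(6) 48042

96084 * 1 = 96084
3) 96084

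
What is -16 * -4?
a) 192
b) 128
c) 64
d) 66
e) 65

-16 * -4 = 64
c) 64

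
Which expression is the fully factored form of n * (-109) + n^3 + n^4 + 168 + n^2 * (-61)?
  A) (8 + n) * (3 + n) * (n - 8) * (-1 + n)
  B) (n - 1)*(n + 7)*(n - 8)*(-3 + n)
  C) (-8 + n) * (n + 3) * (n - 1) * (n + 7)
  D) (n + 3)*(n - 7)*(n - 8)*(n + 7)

We need to factor n * (-109) + n^3 + n^4 + 168 + n^2 * (-61).
The factored form is (-8 + n) * (n + 3) * (n - 1) * (n + 7).
C) (-8 + n) * (n + 3) * (n - 1) * (n + 7)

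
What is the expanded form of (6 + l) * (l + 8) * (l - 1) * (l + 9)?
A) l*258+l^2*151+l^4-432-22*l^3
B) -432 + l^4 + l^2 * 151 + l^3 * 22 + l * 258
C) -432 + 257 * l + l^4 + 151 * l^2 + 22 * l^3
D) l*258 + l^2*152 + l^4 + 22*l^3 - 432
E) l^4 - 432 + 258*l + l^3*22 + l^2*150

Expanding (6 + l) * (l + 8) * (l - 1) * (l + 9):
= -432 + l^4 + l^2 * 151 + l^3 * 22 + l * 258
B) -432 + l^4 + l^2 * 151 + l^3 * 22 + l * 258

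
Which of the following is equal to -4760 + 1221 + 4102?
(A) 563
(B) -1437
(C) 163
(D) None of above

First: -4760 + 1221 = -3539
Then: -3539 + 4102 = 563
A) 563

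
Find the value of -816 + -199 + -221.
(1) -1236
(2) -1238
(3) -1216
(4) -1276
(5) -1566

First: -816 + -199 = -1015
Then: -1015 + -221 = -1236
1) -1236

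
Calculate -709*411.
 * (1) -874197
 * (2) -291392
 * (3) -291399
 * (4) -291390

-709 * 411 = -291399
3) -291399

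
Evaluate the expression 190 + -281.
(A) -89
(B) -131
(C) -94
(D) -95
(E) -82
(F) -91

190 + -281 = -91
F) -91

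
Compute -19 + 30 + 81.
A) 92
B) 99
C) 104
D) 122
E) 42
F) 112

First: -19 + 30 = 11
Then: 11 + 81 = 92
A) 92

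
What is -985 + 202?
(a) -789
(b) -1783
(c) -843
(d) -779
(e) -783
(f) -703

-985 + 202 = -783
e) -783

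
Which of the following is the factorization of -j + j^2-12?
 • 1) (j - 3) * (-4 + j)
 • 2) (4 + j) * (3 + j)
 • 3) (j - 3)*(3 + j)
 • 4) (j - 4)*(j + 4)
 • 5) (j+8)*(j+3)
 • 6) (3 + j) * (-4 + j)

We need to factor -j + j^2-12.
The factored form is (3 + j) * (-4 + j).
6) (3 + j) * (-4 + j)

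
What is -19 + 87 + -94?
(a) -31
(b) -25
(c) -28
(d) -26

First: -19 + 87 = 68
Then: 68 + -94 = -26
d) -26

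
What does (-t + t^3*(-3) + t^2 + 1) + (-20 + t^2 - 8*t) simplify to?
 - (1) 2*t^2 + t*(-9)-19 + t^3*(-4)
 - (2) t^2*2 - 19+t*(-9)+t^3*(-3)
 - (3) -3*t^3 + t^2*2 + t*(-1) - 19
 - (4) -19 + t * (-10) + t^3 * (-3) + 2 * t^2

Adding the polynomials and combining like terms:
(-t + t^3*(-3) + t^2 + 1) + (-20 + t^2 - 8*t)
= t^2*2 - 19+t*(-9)+t^3*(-3)
2) t^2*2 - 19+t*(-9)+t^3*(-3)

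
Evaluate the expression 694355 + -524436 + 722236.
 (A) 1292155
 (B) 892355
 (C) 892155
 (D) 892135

First: 694355 + -524436 = 169919
Then: 169919 + 722236 = 892155
C) 892155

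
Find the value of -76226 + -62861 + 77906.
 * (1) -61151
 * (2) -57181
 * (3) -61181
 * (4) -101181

First: -76226 + -62861 = -139087
Then: -139087 + 77906 = -61181
3) -61181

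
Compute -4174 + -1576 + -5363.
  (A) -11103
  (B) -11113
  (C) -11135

First: -4174 + -1576 = -5750
Then: -5750 + -5363 = -11113
B) -11113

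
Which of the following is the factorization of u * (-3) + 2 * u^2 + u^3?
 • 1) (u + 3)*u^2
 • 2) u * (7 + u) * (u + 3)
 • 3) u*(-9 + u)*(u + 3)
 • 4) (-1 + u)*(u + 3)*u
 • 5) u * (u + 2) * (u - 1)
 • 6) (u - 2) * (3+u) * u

We need to factor u * (-3) + 2 * u^2 + u^3.
The factored form is (-1 + u)*(u + 3)*u.
4) (-1 + u)*(u + 3)*u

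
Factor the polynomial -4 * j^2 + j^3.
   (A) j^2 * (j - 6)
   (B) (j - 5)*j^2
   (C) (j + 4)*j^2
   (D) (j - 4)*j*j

We need to factor -4 * j^2 + j^3.
The factored form is (j - 4)*j*j.
D) (j - 4)*j*j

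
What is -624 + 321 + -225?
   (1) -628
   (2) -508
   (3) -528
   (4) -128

First: -624 + 321 = -303
Then: -303 + -225 = -528
3) -528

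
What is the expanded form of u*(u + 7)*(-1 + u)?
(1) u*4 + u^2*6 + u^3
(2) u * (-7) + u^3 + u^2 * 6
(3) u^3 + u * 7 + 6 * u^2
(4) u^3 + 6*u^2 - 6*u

Expanding u*(u + 7)*(-1 + u):
= u * (-7) + u^3 + u^2 * 6
2) u * (-7) + u^3 + u^2 * 6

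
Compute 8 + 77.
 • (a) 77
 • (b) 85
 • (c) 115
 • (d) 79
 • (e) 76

8 + 77 = 85
b) 85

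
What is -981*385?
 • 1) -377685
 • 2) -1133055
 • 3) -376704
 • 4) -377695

-981 * 385 = -377685
1) -377685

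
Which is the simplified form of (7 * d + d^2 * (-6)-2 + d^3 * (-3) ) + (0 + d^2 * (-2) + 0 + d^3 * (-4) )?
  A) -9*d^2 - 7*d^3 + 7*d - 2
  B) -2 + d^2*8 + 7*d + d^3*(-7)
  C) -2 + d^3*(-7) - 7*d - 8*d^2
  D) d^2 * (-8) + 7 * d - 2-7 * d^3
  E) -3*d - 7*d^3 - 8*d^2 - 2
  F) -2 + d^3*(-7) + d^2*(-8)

Adding the polynomials and combining like terms:
(7*d + d^2*(-6) - 2 + d^3*(-3)) + (0 + d^2*(-2) + 0 + d^3*(-4))
= d^2 * (-8) + 7 * d - 2-7 * d^3
D) d^2 * (-8) + 7 * d - 2-7 * d^3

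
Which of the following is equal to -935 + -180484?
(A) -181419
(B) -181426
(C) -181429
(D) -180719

-935 + -180484 = -181419
A) -181419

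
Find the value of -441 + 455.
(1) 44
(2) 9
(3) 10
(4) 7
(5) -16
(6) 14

-441 + 455 = 14
6) 14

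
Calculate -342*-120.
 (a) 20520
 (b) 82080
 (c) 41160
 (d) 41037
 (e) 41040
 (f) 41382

-342 * -120 = 41040
e) 41040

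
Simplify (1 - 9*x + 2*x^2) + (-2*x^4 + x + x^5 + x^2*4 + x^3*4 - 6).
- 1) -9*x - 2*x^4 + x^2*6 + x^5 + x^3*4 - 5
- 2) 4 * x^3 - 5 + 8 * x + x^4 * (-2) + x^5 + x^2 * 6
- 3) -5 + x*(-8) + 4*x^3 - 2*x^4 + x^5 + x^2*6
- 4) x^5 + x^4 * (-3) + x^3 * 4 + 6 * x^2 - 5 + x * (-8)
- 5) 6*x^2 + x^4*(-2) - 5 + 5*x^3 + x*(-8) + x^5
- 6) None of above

Adding the polynomials and combining like terms:
(1 - 9*x + 2*x^2) + (-2*x^4 + x + x^5 + x^2*4 + x^3*4 - 6)
= -5 + x*(-8) + 4*x^3 - 2*x^4 + x^5 + x^2*6
3) -5 + x*(-8) + 4*x^3 - 2*x^4 + x^5 + x^2*6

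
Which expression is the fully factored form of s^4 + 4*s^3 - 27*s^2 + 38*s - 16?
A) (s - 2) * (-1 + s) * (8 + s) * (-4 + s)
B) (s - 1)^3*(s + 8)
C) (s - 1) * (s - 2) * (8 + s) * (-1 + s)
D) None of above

We need to factor s^4 + 4*s^3 - 27*s^2 + 38*s - 16.
The factored form is (s - 1) * (s - 2) * (8 + s) * (-1 + s).
C) (s - 1) * (s - 2) * (8 + s) * (-1 + s)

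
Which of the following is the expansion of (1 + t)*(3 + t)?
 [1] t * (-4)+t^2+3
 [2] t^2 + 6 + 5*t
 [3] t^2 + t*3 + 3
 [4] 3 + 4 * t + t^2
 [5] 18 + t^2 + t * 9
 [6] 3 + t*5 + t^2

Expanding (1 + t)*(3 + t):
= 3 + 4 * t + t^2
4) 3 + 4 * t + t^2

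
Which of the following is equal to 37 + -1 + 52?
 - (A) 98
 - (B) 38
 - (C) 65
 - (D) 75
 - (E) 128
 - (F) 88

First: 37 + -1 = 36
Then: 36 + 52 = 88
F) 88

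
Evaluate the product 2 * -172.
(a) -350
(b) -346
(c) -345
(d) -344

2 * -172 = -344
d) -344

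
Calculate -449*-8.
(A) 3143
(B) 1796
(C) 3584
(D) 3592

-449 * -8 = 3592
D) 3592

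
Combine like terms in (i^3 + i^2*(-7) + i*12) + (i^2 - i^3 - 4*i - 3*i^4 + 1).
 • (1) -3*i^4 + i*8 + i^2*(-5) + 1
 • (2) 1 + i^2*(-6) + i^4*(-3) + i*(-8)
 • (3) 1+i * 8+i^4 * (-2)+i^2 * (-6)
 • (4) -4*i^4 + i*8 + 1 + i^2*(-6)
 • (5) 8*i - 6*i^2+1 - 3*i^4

Adding the polynomials and combining like terms:
(i^3 + i^2*(-7) + i*12) + (i^2 - i^3 - 4*i - 3*i^4 + 1)
= 8*i - 6*i^2+1 - 3*i^4
5) 8*i - 6*i^2+1 - 3*i^4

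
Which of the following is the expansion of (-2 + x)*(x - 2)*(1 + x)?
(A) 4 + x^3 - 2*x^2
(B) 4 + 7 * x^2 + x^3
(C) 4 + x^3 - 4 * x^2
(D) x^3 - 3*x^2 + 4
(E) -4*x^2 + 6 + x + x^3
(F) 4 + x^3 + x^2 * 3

Expanding (-2 + x)*(x - 2)*(1 + x):
= x^3 - 3*x^2 + 4
D) x^3 - 3*x^2 + 4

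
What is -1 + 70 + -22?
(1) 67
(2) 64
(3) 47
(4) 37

First: -1 + 70 = 69
Then: 69 + -22 = 47
3) 47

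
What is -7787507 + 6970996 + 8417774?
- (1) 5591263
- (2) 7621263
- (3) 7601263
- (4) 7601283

First: -7787507 + 6970996 = -816511
Then: -816511 + 8417774 = 7601263
3) 7601263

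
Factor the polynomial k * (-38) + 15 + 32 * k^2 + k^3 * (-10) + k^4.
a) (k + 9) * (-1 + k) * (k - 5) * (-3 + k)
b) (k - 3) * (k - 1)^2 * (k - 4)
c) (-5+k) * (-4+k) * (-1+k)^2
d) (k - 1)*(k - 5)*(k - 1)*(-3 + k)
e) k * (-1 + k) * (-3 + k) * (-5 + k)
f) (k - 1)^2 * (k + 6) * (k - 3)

We need to factor k * (-38) + 15 + 32 * k^2 + k^3 * (-10) + k^4.
The factored form is (k - 1)*(k - 5)*(k - 1)*(-3 + k).
d) (k - 1)*(k - 5)*(k - 1)*(-3 + k)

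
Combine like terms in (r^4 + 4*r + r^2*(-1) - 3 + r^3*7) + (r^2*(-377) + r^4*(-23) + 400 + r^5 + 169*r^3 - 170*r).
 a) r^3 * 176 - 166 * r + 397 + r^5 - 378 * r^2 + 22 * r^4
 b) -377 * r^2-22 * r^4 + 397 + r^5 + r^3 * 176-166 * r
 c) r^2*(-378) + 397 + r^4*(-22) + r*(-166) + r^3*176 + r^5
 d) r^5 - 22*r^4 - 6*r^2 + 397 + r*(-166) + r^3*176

Adding the polynomials and combining like terms:
(r^4 + 4*r + r^2*(-1) - 3 + r^3*7) + (r^2*(-377) + r^4*(-23) + 400 + r^5 + 169*r^3 - 170*r)
= r^2*(-378) + 397 + r^4*(-22) + r*(-166) + r^3*176 + r^5
c) r^2*(-378) + 397 + r^4*(-22) + r*(-166) + r^3*176 + r^5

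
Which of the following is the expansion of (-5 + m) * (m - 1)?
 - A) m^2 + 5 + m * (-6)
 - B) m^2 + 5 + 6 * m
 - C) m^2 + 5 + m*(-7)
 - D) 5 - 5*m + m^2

Expanding (-5 + m) * (m - 1):
= m^2 + 5 + m * (-6)
A) m^2 + 5 + m * (-6)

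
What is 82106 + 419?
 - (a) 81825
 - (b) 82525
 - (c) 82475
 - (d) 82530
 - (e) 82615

82106 + 419 = 82525
b) 82525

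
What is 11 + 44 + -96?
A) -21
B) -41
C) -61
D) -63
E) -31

First: 11 + 44 = 55
Then: 55 + -96 = -41
B) -41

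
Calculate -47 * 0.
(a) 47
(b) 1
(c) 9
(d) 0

-47 * 0 = 0
d) 0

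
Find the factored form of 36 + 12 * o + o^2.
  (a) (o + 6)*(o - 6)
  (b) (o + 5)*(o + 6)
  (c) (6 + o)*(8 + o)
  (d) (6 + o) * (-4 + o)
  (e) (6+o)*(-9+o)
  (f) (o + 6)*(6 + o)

We need to factor 36 + 12 * o + o^2.
The factored form is (o + 6)*(6 + o).
f) (o + 6)*(6 + o)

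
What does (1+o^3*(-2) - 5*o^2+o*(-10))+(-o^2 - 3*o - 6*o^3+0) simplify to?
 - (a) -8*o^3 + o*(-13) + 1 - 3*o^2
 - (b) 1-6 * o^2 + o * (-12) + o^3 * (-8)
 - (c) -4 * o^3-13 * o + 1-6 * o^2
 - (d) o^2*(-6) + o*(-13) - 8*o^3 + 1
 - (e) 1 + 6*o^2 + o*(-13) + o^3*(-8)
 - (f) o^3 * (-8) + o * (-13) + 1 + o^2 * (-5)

Adding the polynomials and combining like terms:
(1 + o^3*(-2) - 5*o^2 + o*(-10)) + (-o^2 - 3*o - 6*o^3 + 0)
= o^2*(-6) + o*(-13) - 8*o^3 + 1
d) o^2*(-6) + o*(-13) - 8*o^3 + 1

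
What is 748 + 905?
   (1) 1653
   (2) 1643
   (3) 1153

748 + 905 = 1653
1) 1653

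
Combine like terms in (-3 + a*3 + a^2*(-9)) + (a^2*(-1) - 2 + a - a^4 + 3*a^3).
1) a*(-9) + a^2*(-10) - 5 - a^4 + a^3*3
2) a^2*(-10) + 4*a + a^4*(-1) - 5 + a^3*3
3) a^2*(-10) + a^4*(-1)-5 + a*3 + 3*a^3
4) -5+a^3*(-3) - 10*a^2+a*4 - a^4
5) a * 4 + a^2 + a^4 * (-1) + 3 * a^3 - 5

Adding the polynomials and combining like terms:
(-3 + a*3 + a^2*(-9)) + (a^2*(-1) - 2 + a - a^4 + 3*a^3)
= a^2*(-10) + 4*a + a^4*(-1) - 5 + a^3*3
2) a^2*(-10) + 4*a + a^4*(-1) - 5 + a^3*3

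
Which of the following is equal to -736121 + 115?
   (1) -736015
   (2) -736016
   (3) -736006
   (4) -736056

-736121 + 115 = -736006
3) -736006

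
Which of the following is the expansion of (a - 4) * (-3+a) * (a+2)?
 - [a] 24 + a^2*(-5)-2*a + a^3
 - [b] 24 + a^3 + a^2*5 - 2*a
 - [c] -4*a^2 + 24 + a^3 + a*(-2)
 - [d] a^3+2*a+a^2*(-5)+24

Expanding (a - 4) * (-3+a) * (a+2):
= 24 + a^2*(-5)-2*a + a^3
a) 24 + a^2*(-5)-2*a + a^3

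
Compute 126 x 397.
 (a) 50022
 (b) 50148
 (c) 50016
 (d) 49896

126 * 397 = 50022
a) 50022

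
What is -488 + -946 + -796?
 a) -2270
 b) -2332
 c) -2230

First: -488 + -946 = -1434
Then: -1434 + -796 = -2230
c) -2230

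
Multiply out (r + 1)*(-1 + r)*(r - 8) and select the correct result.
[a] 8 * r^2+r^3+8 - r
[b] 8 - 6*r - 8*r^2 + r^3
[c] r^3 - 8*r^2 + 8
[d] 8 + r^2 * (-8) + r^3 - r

Expanding (r + 1)*(-1 + r)*(r - 8):
= 8 + r^2 * (-8) + r^3 - r
d) 8 + r^2 * (-8) + r^3 - r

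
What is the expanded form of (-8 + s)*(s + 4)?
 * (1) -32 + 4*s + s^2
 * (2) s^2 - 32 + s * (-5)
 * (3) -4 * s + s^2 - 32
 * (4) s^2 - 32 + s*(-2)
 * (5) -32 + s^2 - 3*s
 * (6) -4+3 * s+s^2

Expanding (-8 + s)*(s + 4):
= -4 * s + s^2 - 32
3) -4 * s + s^2 - 32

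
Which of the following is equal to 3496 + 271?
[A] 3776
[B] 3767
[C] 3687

3496 + 271 = 3767
B) 3767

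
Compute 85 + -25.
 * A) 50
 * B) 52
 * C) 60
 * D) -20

85 + -25 = 60
C) 60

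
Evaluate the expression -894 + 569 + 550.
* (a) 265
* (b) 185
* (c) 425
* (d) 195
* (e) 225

First: -894 + 569 = -325
Then: -325 + 550 = 225
e) 225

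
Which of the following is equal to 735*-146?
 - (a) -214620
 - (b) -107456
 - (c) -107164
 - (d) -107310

735 * -146 = -107310
d) -107310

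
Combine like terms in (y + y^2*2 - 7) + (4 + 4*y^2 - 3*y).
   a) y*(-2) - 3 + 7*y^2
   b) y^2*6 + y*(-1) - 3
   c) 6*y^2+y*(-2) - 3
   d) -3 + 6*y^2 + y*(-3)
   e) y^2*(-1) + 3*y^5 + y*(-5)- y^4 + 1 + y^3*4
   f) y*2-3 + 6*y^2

Adding the polynomials and combining like terms:
(y + y^2*2 - 7) + (4 + 4*y^2 - 3*y)
= 6*y^2+y*(-2) - 3
c) 6*y^2+y*(-2) - 3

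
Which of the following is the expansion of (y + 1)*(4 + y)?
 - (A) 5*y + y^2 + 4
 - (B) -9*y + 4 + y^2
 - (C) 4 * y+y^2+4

Expanding (y + 1)*(4 + y):
= 5*y + y^2 + 4
A) 5*y + y^2 + 4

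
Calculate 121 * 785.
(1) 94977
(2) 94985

121 * 785 = 94985
2) 94985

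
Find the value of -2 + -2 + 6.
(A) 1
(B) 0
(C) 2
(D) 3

First: -2 + -2 = -4
Then: -4 + 6 = 2
C) 2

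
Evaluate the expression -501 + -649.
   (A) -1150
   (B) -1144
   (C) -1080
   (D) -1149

-501 + -649 = -1150
A) -1150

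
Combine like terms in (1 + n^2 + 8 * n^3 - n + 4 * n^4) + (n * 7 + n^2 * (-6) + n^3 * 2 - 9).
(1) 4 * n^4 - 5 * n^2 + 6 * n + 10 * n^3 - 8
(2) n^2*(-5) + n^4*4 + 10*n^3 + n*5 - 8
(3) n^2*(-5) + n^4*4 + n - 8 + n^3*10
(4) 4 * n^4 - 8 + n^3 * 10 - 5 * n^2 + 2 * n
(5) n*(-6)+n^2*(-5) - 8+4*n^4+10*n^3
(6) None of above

Adding the polynomials and combining like terms:
(1 + n^2 + 8*n^3 - n + 4*n^4) + (n*7 + n^2*(-6) + n^3*2 - 9)
= 4 * n^4 - 5 * n^2 + 6 * n + 10 * n^3 - 8
1) 4 * n^4 - 5 * n^2 + 6 * n + 10 * n^3 - 8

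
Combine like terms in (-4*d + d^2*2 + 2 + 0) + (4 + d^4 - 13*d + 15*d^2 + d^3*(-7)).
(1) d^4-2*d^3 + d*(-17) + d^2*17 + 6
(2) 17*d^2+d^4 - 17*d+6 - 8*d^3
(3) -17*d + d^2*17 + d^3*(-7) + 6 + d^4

Adding the polynomials and combining like terms:
(-4*d + d^2*2 + 2 + 0) + (4 + d^4 - 13*d + 15*d^2 + d^3*(-7))
= -17*d + d^2*17 + d^3*(-7) + 6 + d^4
3) -17*d + d^2*17 + d^3*(-7) + 6 + d^4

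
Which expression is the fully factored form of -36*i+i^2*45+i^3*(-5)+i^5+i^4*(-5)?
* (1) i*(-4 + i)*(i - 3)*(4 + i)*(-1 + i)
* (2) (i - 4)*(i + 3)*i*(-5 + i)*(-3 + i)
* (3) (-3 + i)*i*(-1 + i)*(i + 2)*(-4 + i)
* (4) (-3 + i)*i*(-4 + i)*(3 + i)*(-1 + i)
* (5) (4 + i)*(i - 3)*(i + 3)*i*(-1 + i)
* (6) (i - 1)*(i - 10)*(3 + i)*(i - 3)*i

We need to factor -36*i+i^2*45+i^3*(-5)+i^5+i^4*(-5).
The factored form is (-3 + i)*i*(-4 + i)*(3 + i)*(-1 + i).
4) (-3 + i)*i*(-4 + i)*(3 + i)*(-1 + i)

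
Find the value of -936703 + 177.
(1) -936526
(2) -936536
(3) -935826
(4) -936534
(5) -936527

-936703 + 177 = -936526
1) -936526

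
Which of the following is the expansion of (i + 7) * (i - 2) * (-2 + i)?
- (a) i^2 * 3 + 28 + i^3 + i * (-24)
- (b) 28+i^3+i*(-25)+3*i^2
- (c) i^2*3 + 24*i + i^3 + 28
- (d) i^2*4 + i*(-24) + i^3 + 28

Expanding (i + 7) * (i - 2) * (-2 + i):
= i^2 * 3 + 28 + i^3 + i * (-24)
a) i^2 * 3 + 28 + i^3 + i * (-24)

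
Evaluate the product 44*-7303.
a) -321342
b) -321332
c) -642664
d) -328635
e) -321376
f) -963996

44 * -7303 = -321332
b) -321332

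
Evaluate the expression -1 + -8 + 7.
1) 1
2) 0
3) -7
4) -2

First: -1 + -8 = -9
Then: -9 + 7 = -2
4) -2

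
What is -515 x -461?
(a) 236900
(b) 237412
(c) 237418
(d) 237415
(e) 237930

-515 * -461 = 237415
d) 237415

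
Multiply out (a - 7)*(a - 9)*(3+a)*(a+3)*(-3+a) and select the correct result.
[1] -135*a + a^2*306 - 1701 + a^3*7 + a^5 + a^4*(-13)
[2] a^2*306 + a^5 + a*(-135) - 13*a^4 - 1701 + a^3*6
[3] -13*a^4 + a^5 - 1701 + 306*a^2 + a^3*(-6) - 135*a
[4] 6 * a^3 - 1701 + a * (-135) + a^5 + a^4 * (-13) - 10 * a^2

Expanding (a - 7)*(a - 9)*(3+a)*(a+3)*(-3+a):
= a^2*306 + a^5 + a*(-135) - 13*a^4 - 1701 + a^3*6
2) a^2*306 + a^5 + a*(-135) - 13*a^4 - 1701 + a^3*6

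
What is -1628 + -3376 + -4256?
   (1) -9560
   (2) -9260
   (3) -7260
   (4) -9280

First: -1628 + -3376 = -5004
Then: -5004 + -4256 = -9260
2) -9260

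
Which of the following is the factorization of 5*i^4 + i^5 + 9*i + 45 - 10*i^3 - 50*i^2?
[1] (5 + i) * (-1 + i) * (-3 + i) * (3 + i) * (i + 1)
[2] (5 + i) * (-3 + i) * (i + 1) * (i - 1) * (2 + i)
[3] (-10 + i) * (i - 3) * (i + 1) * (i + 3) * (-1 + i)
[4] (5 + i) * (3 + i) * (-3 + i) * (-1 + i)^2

We need to factor 5*i^4 + i^5 + 9*i + 45 - 10*i^3 - 50*i^2.
The factored form is (5 + i) * (-1 + i) * (-3 + i) * (3 + i) * (i + 1).
1) (5 + i) * (-1 + i) * (-3 + i) * (3 + i) * (i + 1)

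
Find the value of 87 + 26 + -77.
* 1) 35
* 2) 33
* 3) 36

First: 87 + 26 = 113
Then: 113 + -77 = 36
3) 36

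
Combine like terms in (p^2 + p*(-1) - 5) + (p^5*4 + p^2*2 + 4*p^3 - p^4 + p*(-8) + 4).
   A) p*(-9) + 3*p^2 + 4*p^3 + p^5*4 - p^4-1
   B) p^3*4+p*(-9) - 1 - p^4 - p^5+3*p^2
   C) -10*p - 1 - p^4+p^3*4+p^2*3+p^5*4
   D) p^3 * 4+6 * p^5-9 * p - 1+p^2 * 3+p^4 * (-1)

Adding the polynomials and combining like terms:
(p^2 + p*(-1) - 5) + (p^5*4 + p^2*2 + 4*p^3 - p^4 + p*(-8) + 4)
= p*(-9) + 3*p^2 + 4*p^3 + p^5*4 - p^4-1
A) p*(-9) + 3*p^2 + 4*p^3 + p^5*4 - p^4-1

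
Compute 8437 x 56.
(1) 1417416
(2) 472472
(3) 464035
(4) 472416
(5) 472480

8437 * 56 = 472472
2) 472472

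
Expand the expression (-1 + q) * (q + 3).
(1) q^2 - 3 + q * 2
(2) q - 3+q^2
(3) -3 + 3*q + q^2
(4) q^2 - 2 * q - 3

Expanding (-1 + q) * (q + 3):
= q^2 - 3 + q * 2
1) q^2 - 3 + q * 2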